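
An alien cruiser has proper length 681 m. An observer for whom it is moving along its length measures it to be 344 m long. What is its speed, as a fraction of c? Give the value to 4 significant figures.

γ = L₀/L = 681/344 = 1.97965
β = √(1 − 1/γ²) = 0.8630

β ≈ 0.8630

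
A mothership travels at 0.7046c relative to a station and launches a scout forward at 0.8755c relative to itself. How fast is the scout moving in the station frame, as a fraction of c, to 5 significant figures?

u ≈ 0.97725c

Compose boost 2: (0.8755 + 0.7046)/(1 + 0.8755×0.7046) = 1.5801/1.616877 = 0.97725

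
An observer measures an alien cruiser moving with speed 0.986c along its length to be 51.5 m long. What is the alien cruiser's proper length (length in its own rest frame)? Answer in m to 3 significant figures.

γ = 1/√(1 − 0.986²) = 5.9972
L₀ = γL = 5.9972 × 51.5 = 309 m

L₀ ≈ 309 m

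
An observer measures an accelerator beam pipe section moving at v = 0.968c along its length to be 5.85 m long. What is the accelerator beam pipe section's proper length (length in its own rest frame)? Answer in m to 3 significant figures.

L₀ ≈ 23.3 m

γ = 1/√(1 − 0.968²) = 3.9849
L₀ = γL = 3.9849 × 5.85 = 23.3 m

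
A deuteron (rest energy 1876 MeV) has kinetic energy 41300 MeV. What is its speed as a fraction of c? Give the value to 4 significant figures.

γ = 1 + K/(m₀c²) = 1 + 41300/1876 = 23.0149
β = √(1 − 1/γ²) = 0.9991

β ≈ 0.9991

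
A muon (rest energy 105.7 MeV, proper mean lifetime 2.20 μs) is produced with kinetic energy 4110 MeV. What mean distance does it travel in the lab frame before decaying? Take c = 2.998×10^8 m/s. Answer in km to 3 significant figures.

d ≈ 26.3 km

γ = 1 + K/(m₀c²) = 1 + 4110/105.7 = 39.884
β = √(1 − 1/γ²) = 0.99969
Dilated lifetime: γτ₀ = 39.884 × 2.20 μs = 87.744 μs
d = βc·γτ₀ = 0.99969 × (2.998×10^8 m/s) × 8.7744×10^-5 s = 26.3 km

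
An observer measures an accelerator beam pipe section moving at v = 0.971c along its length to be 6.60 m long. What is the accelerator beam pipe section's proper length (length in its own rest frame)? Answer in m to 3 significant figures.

L₀ ≈ 27.6 m

γ = 1/√(1 − 0.971²) = 4.1827
L₀ = γL = 4.1827 × 6.60 = 27.6 m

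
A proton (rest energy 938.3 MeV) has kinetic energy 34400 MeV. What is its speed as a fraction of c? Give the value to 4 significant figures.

β ≈ 0.9996

γ = 1 + K/(m₀c²) = 1 + 34400/938.3 = 37.6620
β = √(1 − 1/γ²) = 0.9996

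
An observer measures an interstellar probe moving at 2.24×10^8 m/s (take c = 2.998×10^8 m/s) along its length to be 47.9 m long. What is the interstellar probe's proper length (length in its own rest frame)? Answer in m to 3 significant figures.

β = v/c = 2.24×10^8 / 2.998×10^8 = 0.74716
γ = 1/√(1 − 0.74716²) = 1.5046
L₀ = γL = 1.5046 × 47.9 = 72.1 m

L₀ ≈ 72.1 m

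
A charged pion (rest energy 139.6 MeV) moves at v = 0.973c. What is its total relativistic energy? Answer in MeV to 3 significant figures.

E ≈ 605 MeV

γ = 1/√(1 − 0.973²) = 4.3327
E = γm₀c² = 4.3327 × 139.6 MeV = 605 MeV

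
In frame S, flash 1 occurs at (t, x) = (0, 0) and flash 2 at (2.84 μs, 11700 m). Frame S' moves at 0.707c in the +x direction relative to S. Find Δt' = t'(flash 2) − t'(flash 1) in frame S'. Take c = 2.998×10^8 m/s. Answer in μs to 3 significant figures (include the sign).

Δt' ≈ -35.0 μs

γ = 1/√(1 − 0.707²) = 1.4140
Δt' = γ(Δt − vΔx/c²) = 1.4140 × (2.84 μs − 0.707×11700 m / (2.998×10^8 m/s))
= 1.4140 × (-24.751 μs) = -35.0 μs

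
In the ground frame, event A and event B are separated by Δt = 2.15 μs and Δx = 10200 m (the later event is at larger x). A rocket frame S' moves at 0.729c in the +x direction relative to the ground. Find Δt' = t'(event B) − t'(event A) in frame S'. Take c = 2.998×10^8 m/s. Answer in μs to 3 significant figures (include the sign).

Δt' ≈ -33.1 μs

γ = 1/√(1 − 0.729²) = 1.4609
Δt' = γ(Δt − vΔx/c²) = 1.4609 × (2.15 μs − 0.729×10200 m / (2.998×10^8 m/s))
= 1.4609 × (-22.653 μs) = -33.1 μs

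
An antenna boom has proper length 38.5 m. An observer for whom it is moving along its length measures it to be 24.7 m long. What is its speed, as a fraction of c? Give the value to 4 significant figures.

β ≈ 0.7671

γ = L₀/L = 38.5/24.7 = 1.55870
β = √(1 − 1/γ²) = 0.7671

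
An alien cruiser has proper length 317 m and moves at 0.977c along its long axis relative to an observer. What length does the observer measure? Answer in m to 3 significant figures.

L ≈ 67.6 m

γ = 1/√(1 − 0.977²) = 4.6896
Length contraction: L = L₀/γ = 317/4.6896 = 67.6 m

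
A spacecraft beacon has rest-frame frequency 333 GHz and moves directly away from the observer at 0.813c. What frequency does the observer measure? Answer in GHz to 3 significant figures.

f_obs ≈ 107 GHz

Relativistic Doppler: f_obs = f_src √((1−β)/(1+β))
= 333 × √(0.18700/1.8130) = 333 × 0.32116 = 107 GHz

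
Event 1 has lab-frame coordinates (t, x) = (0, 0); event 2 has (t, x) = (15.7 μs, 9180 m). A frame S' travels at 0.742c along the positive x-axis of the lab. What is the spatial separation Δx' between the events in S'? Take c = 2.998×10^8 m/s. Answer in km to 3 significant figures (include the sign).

γ = 1/√(1 − 0.742²) = 1.4916
Δx' = γ(Δx − vΔt) = 1.4916 × (9180 m − 0.742×(2.998×10^8 m/s)×15.7×10^-6 s)
= 1.4916 × (5687.5 m) = 8.48 km

Δx' ≈ 8.48 km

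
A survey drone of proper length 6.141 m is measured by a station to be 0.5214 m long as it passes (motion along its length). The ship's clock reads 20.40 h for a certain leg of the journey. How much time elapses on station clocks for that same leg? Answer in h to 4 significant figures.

Length contraction ⇒ γ = L₀/L = 6.141/0.5214 = 11.7779
Time dilation: Δt = γτ₀ = 11.7779 × 20.40 h = 240.3 h

Δt ≈ 240.3 h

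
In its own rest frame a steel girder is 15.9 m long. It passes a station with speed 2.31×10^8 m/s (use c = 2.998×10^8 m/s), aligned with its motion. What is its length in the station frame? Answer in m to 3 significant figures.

L ≈ 10.1 m

β = v/c = 2.31×10^8 / 2.998×10^8 = 0.77051
γ = 1/√(1 − 0.77051²) = 1.5688
Length contraction: L = L₀/γ = 15.9/1.5688 = 10.1 m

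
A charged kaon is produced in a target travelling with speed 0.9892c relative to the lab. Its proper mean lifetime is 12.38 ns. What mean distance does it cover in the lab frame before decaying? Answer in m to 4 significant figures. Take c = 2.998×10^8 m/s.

γ = 1/√(1 − 0.9892²) = 6.82258
Dilated lifetime: Δt = γτ₀ = 6.82258 × 12.38 ns = 84.4636 ns
d = vΔt = 0.9892c × 84.4636 ns = 2.96562×10^8 m/s × 8.44636×10^-8 s = 25.05 m

d ≈ 25.05 m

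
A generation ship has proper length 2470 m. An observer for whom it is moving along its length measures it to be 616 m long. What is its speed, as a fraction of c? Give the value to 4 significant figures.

γ = L₀/L = 2470/616 = 4.00974
β = √(1 − 1/γ²) = 0.9684

β ≈ 0.9684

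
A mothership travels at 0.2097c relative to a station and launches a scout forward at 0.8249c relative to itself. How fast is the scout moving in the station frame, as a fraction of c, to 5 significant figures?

u ≈ 0.88203c

Compose boost 2: (0.8249 + 0.2097)/(1 + 0.8249×0.2097) = 1.0346/1.172982 = 0.88203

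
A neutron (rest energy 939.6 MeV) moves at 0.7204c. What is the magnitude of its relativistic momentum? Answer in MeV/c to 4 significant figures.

γ = 1/√(1 − 0.7204²) = 1.44184
p = γβm₀c = 1.44184 × 0.7204 × 939.6 MeV/c = 976.0 MeV/c

p ≈ 976.0 MeV/c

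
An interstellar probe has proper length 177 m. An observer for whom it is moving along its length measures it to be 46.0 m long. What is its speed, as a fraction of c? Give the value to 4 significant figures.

β ≈ 0.9656

γ = L₀/L = 177/46.0 = 3.84783
β = √(1 − 1/γ²) = 0.9656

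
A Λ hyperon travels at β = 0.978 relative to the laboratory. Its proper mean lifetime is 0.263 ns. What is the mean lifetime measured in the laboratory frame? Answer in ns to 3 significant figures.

Δt ≈ 1.26 ns

γ = 1/√(1 − 0.978²) = 4.7938
Time dilation: Δt = γτ₀ = 4.7938 × 0.263 ns = 1.26 ns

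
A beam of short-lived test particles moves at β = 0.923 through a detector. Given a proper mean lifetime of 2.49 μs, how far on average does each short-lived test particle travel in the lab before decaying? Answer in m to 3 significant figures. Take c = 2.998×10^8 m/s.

γ = 1/√(1 − 0.923²) = 2.5988
Dilated lifetime: Δt = γτ₀ = 2.5988 × 2.49 μs = 6.4709 μs
d = vΔt = 0.923c × 6.4709 μs = 2.7672×10^8 m/s × 6.4709×10^-6 s = 1790 m

d ≈ 1790 m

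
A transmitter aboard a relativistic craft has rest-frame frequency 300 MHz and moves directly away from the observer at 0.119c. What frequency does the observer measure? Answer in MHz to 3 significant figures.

f_obs ≈ 266 MHz

Relativistic Doppler: f_obs = f_src √((1−β)/(1+β))
= 300 × √(0.88100/1.1190) = 300 × 0.88730 = 266 MHz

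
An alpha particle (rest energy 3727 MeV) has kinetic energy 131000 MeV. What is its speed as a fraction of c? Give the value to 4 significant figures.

γ = 1 + K/(m₀c²) = 1 + 131000/3727 = 36.1489
β = √(1 − 1/γ²) = 0.9996

β ≈ 0.9996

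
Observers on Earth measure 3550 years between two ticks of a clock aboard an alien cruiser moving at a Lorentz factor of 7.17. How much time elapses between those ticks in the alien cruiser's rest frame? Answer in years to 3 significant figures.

γ = 7.17 (given)
Proper time: τ₀ = Δt/γ = 3550/7.17 = 495 years

τ₀ ≈ 495 years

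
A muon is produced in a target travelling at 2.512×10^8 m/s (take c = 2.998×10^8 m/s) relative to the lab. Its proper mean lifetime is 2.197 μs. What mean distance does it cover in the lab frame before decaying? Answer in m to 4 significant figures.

d ≈ 1011 m

β = v/c = 2.512×10^8 / 2.998×10^8 = 0.837892
γ = 1/√(1 − 0.837892²) = 1.83205
Dilated lifetime: Δt = γτ₀ = 1.83205 × 2.197 μs = 4.02502 μs
d = vΔt = 0.837892c × 4.02502 μs = 2.51200×10^8 m/s × 4.02502×10^-6 s = 1011 m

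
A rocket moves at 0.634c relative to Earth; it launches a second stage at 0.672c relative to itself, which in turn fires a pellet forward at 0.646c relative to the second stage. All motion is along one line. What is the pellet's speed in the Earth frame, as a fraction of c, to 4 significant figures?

u ≈ 0.9813c

Compose boost 2: (0.672 + 0.634)/(1 + 0.672×0.634) = 1.306/1.42605 = 0.915818
Compose boost 3: (0.646 + 0.915818)/(1 + 0.646×0.915818) = 1.56182/1.59162 = 0.9813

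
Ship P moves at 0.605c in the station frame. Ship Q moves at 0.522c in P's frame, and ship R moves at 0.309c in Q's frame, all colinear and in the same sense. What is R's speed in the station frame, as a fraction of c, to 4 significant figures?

Compose boost 2: (0.522 + 0.605)/(1 + 0.522×0.605) = 1.127/1.31581 = 0.856507
Compose boost 3: (0.309 + 0.856507)/(1 + 0.309×0.856507) = 1.16551/1.26466 = 0.9216

u ≈ 0.9216c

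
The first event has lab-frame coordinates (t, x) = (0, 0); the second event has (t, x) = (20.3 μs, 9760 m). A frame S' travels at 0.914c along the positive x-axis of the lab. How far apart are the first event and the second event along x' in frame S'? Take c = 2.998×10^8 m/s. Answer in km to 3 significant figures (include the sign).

γ = 1/√(1 − 0.914²) = 2.4648
Δx' = γ(Δx − vΔt) = 2.4648 × (9760 m − 0.914×(2.998×10^8 m/s)×20.3×10^-6 s)
= 2.4648 × (4197.5 m) = 10.3 km

Δx' ≈ 10.3 km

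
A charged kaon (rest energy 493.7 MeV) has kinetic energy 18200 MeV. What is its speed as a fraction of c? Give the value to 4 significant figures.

γ = 1 + K/(m₀c²) = 1 + 18200/493.7 = 37.8645
β = √(1 − 1/γ²) = 0.9997

β ≈ 0.9997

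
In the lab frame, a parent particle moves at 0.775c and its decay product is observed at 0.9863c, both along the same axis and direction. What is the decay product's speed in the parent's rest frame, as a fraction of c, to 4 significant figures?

Inverse velocity addition: u' = (u − v)/(1 − uv/c²)
= (0.9863 − 0.775)/(1 − 0.9863×0.775) = 0.2113/0.235618 = 0.8968

u' ≈ 0.8968c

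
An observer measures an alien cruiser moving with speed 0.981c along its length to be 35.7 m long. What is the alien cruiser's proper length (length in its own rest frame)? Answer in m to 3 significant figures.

γ = 1/√(1 − 0.981²) = 5.1544
L₀ = γL = 5.1544 × 35.7 = 184 m

L₀ ≈ 184 m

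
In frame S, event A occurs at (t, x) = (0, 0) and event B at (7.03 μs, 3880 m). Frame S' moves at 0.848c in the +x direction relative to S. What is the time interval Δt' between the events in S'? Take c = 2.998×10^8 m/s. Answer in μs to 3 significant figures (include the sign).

γ = 1/√(1 − 0.848²) = 1.8868
Δt' = γ(Δt − vΔx/c²) = 1.8868 × (7.03 μs − 0.848×3880 m / (2.998×10^8 m/s))
= 1.8868 × (-3.9448 μs) = -7.44 μs

Δt' ≈ -7.44 μs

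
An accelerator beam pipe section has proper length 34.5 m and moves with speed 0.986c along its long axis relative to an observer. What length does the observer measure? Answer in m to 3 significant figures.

L ≈ 5.75 m

γ = 1/√(1 − 0.986²) = 5.9972
Length contraction: L = L₀/γ = 34.5/5.9972 = 5.75 m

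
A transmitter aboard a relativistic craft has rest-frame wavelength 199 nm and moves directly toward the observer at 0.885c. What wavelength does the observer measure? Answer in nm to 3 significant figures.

λ_obs ≈ 49.2 nm

Relativistic Doppler: λ_obs = λ_src √((1−β)/(1+β))
= 199 × √(0.11500/1.8850) = 199 × 0.24700 = 49.2 nm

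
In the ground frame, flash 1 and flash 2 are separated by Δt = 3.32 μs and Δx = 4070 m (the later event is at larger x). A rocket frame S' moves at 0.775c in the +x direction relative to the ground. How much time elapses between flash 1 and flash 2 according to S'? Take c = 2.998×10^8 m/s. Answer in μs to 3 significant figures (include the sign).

Δt' ≈ -11.4 μs

γ = 1/√(1 − 0.775²) = 1.5824
Δt' = γ(Δt − vΔx/c²) = 1.5824 × (3.32 μs − 0.775×4070 m / (2.998×10^8 m/s))
= 1.5824 × (-7.2012 μs) = -11.4 μs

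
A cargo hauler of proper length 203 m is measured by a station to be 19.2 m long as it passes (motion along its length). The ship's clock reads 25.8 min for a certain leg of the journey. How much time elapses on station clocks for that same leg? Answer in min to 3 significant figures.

Δt ≈ 273 min

Length contraction ⇒ γ = L₀/L = 203/19.2 = 10.573
Time dilation: Δt = γτ₀ = 10.573 × 25.8 min = 273 min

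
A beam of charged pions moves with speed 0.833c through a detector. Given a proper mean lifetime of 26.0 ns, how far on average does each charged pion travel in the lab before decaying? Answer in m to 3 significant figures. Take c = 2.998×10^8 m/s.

d ≈ 11.7 m

γ = 1/√(1 − 0.833²) = 1.8074
Dilated lifetime: Δt = γτ₀ = 1.8074 × 26.0 ns = 46.993 ns
d = vΔt = 0.833c × 46.993 ns = 2.4973×10^8 m/s × 4.6993×10^-8 s = 11.7 m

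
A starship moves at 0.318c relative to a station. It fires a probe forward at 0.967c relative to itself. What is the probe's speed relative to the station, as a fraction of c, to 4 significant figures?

u ≈ 0.9828c

Relativistic velocity addition: u = (u' + v)/(1 + u'v/c²)
= (0.967 + 0.318)/(1 + 0.967×0.318) = 1.285/1.30751 = 0.9828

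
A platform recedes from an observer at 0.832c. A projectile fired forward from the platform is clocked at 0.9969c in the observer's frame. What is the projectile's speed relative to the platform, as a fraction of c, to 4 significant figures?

Inverse velocity addition: u' = (u − v)/(1 − uv/c²)
= (0.9969 − 0.832)/(1 − 0.9969×0.832) = 0.1649/0.170579 = 0.9667

u' ≈ 0.9667c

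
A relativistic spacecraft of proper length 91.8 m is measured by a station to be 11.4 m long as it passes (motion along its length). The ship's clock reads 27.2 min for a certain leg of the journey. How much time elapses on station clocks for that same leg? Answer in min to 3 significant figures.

Δt ≈ 219 min

Length contraction ⇒ γ = L₀/L = 91.8/11.4 = 8.0526
Time dilation: Δt = γτ₀ = 8.0526 × 27.2 min = 219 min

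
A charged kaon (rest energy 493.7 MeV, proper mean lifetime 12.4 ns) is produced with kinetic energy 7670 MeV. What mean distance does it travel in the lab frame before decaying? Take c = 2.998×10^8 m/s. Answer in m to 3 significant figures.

d ≈ 61.4 m

γ = 1 + K/(m₀c²) = 1 + 7670/493.7 = 16.536
β = √(1 − 1/γ²) = 0.99817
Dilated lifetime: γτ₀ = 16.536 × 12.4 ns = 205.04 ns
d = βc·γτ₀ = 0.99817 × (2.998×10^8 m/s) × 2.0504×10^-7 s = 61.4 m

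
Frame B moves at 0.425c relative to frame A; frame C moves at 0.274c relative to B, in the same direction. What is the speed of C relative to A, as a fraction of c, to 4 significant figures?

Compose boost 2: (0.274 + 0.425)/(1 + 0.274×0.425) = 0.6990/1.11645 = 0.6261

u ≈ 0.6261c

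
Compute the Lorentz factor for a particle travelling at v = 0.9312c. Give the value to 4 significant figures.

γ ≈ 2.743

γ = 1/√(1 − β²) = 1/√(1 − 0.9312²) = 1/√(0.132867) = 2.743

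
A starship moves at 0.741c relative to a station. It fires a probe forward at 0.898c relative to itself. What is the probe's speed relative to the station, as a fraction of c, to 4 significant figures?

u ≈ 0.9841c

Relativistic velocity addition: u = (u' + v)/(1 + u'v/c²)
= (0.898 + 0.741)/(1 + 0.898×0.741) = 1.639/1.66542 = 0.9841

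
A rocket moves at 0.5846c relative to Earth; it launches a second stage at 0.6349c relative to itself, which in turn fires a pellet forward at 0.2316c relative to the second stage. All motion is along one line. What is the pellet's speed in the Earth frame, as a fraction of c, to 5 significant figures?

u ≈ 0.92952c

Compose boost 2: (0.6349 + 0.5846)/(1 + 0.6349×0.5846) = 1.2195/1.371163 = 0.8893913
Compose boost 3: (0.2316 + 0.8893913)/(1 + 0.2316×0.8893913) = 1.120991/1.205983 = 0.92952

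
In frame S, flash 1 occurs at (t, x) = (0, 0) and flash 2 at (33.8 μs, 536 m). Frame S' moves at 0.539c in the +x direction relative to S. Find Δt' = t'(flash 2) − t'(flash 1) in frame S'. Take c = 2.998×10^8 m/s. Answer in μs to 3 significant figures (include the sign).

γ = 1/√(1 − 0.539²) = 1.1872
Δt' = γ(Δt − vΔx/c²) = 1.1872 × (33.8 μs − 0.539×536 m / (2.998×10^8 m/s))
= 1.1872 × (32.836 μs) = 39.0 μs

Δt' ≈ 39.0 μs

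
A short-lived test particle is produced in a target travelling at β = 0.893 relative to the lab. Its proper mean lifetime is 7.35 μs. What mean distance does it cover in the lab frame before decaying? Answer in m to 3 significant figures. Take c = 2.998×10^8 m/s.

d ≈ 4370 m

γ = 1/√(1 − 0.893²) = 2.2219
Dilated lifetime: Δt = γτ₀ = 2.2219 × 7.35 μs = 16.331 μs
d = vΔt = 0.893c × 16.331 μs = 2.6772×10^8 m/s × 1.6331×10^-5 s = 4370 m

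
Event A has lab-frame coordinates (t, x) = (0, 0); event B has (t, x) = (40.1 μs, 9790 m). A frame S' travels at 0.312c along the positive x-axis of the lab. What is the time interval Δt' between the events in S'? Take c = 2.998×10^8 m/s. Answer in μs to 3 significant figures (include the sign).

γ = 1/√(1 − 0.312²) = 1.0525
Δt' = γ(Δt − vΔx/c²) = 1.0525 × (40.1 μs − 0.312×9790 m / (2.998×10^8 m/s))
= 1.0525 × (29.912 μs) = 31.5 μs

Δt' ≈ 31.5 μs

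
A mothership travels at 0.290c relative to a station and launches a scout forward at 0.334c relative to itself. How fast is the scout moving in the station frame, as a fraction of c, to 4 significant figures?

u ≈ 0.5689c

Compose boost 2: (0.334 + 0.290)/(1 + 0.334×0.290) = 0.6240/1.09686 = 0.5689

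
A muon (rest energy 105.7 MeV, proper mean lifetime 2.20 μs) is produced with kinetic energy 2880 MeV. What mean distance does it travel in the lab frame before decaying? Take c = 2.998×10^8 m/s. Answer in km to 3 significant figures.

d ≈ 18.6 km

γ = 1 + K/(m₀c²) = 1 + 2880/105.7 = 28.247
β = √(1 − 1/γ²) = 0.99937
Dilated lifetime: γτ₀ = 28.247 × 2.20 μs = 62.143 μs
d = βc·γτ₀ = 0.99937 × (2.998×10^8 m/s) × 6.2143×10^-5 s = 18.6 km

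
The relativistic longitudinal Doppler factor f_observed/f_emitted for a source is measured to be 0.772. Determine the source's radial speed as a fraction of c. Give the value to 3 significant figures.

f_obs/f_src = √((1−β)/(1+β)) = 0.772  ⇒  (1−β)/(1+β) = 0.59598
β = |1 − D²|/(1 + D²) = |1 − 0.59598|/(1 + 0.59598) = 0.253

β ≈ 0.253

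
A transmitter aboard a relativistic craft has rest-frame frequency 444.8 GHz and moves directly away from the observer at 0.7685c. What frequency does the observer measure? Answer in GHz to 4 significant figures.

Relativistic Doppler: f_obs = f_src √((1−β)/(1+β))
= 444.8 × √(0.231500/1.76850) = 444.8 × 0.361804 = 160.9 GHz

f_obs ≈ 160.9 GHz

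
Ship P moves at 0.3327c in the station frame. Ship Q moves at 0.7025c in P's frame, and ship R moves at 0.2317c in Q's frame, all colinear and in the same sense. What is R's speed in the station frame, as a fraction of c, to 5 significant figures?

Compose boost 2: (0.7025 + 0.3327)/(1 + 0.7025×0.3327) = 1.0352/1.233722 = 0.8390871
Compose boost 3: (0.2317 + 0.8390871)/(1 + 0.2317×0.8390871) = 1.070787/1.194416 = 0.89649

u ≈ 0.89649c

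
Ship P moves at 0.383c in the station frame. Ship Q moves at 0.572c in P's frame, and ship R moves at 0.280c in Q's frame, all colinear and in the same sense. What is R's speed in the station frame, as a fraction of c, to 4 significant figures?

u ≈ 0.8721c

Compose boost 2: (0.572 + 0.383)/(1 + 0.572×0.383) = 0.9550/1.21908 = 0.783380
Compose boost 3: (0.280 + 0.783380)/(1 + 0.280×0.783380) = 1.06338/1.21935 = 0.8721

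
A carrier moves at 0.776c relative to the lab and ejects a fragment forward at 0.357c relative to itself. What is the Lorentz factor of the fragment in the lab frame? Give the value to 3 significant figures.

γ ≈ 2.17

u_lab = (0.357 + 0.776)/(1 + 0.357×0.776) = 1.133/1.27703 = 0.887213
γ = 1/√(1 − 0.887213²) = 2.17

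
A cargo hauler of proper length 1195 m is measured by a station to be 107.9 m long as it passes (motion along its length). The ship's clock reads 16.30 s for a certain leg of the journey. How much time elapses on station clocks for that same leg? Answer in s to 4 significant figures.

Δt ≈ 180.5 s

Length contraction ⇒ γ = L₀/L = 1195/107.9 = 11.0751
Time dilation: Δt = γτ₀ = 11.0751 × 16.30 s = 180.5 s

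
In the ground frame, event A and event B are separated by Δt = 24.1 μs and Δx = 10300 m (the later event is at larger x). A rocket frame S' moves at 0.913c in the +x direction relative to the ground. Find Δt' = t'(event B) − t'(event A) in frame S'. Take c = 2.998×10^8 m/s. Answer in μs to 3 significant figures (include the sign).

γ = 1/√(1 − 0.913²) = 2.4512
Δt' = γ(Δt − vΔx/c²) = 2.4512 × (24.1 μs − 0.913×10300 m / (2.998×10^8 m/s))
= 2.4512 × (-7.2672 μs) = -17.8 μs

Δt' ≈ -17.8 μs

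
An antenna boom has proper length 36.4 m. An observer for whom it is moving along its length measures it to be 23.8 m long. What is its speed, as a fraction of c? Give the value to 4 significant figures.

β ≈ 0.7566

γ = L₀/L = 36.4/23.8 = 1.52941
β = √(1 − 1/γ²) = 0.7566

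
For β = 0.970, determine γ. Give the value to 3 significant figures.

γ = 1/√(1 − β²) = 1/√(1 − 0.970²) = 1/√(0.059100) = 4.11

γ ≈ 4.11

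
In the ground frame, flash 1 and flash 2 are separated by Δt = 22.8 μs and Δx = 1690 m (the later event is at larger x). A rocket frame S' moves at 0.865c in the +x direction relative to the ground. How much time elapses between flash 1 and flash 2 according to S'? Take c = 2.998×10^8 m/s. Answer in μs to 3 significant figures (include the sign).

Δt' ≈ 35.7 μs

γ = 1/√(1 − 0.865²) = 1.9929
Δt' = γ(Δt − vΔx/c²) = 1.9929 × (22.8 μs − 0.865×1690 m / (2.998×10^8 m/s))
= 1.9929 × (17.924 μs) = 35.7 μs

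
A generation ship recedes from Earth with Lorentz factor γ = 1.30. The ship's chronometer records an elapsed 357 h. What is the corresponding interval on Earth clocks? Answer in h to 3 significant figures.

γ = 1.30 (given)
Time dilation: Δt = γτ₀ = 1.30 × 357 h = 464 h

Δt ≈ 464 h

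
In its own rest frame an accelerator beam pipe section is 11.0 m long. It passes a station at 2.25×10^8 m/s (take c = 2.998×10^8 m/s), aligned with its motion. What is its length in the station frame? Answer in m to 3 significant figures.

β = v/c = 2.25×10^8 / 2.998×10^8 = 0.75050
γ = 1/√(1 − 0.75050²) = 1.5132
Length contraction: L = L₀/γ = 11.0/1.5132 = 7.27 m

L ≈ 7.27 m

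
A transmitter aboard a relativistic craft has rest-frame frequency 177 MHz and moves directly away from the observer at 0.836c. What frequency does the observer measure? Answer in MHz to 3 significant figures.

f_obs ≈ 52.9 MHz

Relativistic Doppler: f_obs = f_src √((1−β)/(1+β))
= 177 × √(0.16400/1.8360) = 177 × 0.29887 = 52.9 MHz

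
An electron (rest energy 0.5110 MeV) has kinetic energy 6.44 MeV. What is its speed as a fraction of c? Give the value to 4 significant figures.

γ = 1 + K/(m₀c²) = 1 + 6.44/0.5110 = 13.6027
β = √(1 − 1/γ²) = 0.9973

β ≈ 0.9973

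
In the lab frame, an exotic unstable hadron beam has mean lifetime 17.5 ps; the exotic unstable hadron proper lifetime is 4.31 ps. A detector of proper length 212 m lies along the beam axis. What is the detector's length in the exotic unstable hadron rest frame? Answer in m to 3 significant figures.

L ≈ 52.2 m

Time dilation ⇒ γ = Δt/τ₀ = 17.5/4.31 = 4.0603
Length contraction: L = L₀/γ = 212/4.0603 = 52.2 m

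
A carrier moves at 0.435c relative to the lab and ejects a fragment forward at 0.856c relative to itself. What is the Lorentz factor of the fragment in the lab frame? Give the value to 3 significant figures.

u_lab = (0.856 + 0.435)/(1 + 0.856×0.435) = 1.291/1.37236 = 0.940715
γ = 1/√(1 − 0.940715²) = 2.95

γ ≈ 2.95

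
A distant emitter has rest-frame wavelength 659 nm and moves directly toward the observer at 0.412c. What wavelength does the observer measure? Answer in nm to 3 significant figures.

λ_obs ≈ 425 nm

Relativistic Doppler: λ_obs = λ_src √((1−β)/(1+β))
= 659 × √(0.58800/1.4120) = 659 × 0.64531 = 425 nm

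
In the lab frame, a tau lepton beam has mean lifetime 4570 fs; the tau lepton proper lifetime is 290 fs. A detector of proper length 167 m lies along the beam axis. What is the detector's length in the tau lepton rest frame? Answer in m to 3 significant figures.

L ≈ 10.6 m

Time dilation ⇒ γ = Δt/τ₀ = 4570/290 = 15.759
Length contraction: L = L₀/γ = 167/15.759 = 10.6 m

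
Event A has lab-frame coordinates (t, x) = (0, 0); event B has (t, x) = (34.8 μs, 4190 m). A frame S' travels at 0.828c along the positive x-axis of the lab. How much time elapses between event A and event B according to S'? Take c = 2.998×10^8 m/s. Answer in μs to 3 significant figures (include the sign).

Δt' ≈ 41.4 μs

γ = 1/√(1 − 0.828²) = 1.7834
Δt' = γ(Δt − vΔx/c²) = 1.7834 × (34.8 μs − 0.828×4190 m / (2.998×10^8 m/s))
= 1.7834 × (23.228 μs) = 41.4 μs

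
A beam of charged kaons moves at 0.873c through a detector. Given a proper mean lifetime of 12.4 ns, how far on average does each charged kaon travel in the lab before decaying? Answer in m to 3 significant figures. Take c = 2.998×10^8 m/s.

γ = 1/√(1 − 0.873²) = 2.0504
Dilated lifetime: Δt = γτ₀ = 2.0504 × 12.4 ns = 25.424 ns
d = vΔt = 0.873c × 25.424 ns = 2.6173×10^8 m/s × 2.5424×10^-8 s = 6.65 m

d ≈ 6.65 m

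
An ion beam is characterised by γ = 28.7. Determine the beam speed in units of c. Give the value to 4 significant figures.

β ≈ 0.9994

β = √(1 − 1/γ²) = √(1 − 1/28.7²) = √(0.998786) = 0.9994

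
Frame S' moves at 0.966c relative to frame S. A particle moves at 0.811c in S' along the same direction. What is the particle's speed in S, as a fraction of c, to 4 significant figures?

u ≈ 0.9964c

Relativistic velocity addition: u = (u' + v)/(1 + u'v/c²)
= (0.811 + 0.966)/(1 + 0.811×0.966) = 1.777/1.78343 = 0.9964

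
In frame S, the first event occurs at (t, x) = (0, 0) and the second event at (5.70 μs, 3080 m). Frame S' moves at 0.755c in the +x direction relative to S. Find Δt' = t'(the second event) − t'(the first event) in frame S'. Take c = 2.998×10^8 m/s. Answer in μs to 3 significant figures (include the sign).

γ = 1/√(1 − 0.755²) = 1.5250
Δt' = γ(Δt − vΔx/c²) = 1.5250 × (5.70 μs − 0.755×3080 m / (2.998×10^8 m/s))
= 1.5250 × (-2.0565 μs) = -3.14 μs

Δt' ≈ -3.14 μs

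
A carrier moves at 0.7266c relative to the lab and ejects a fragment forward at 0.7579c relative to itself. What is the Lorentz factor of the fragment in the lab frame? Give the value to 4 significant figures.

γ ≈ 3.460

u_lab = (0.7579 + 0.7266)/(1 + 0.7579×0.7266) = 1.4845/1.550690 = 0.9573157
γ = 1/√(1 − 0.9573157²) = 3.460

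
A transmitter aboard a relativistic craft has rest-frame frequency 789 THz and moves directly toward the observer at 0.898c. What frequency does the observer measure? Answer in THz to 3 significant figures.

Relativistic Doppler: f_obs = f_src √((1+β)/(1−β))
= 789 × √(1.8980/0.10200) = 789 × 4.3137 = 3400 THz

f_obs ≈ 3400 THz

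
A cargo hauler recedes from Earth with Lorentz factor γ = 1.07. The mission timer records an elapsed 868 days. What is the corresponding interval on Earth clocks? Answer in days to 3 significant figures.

Δt ≈ 929 days

γ = 1.07 (given)
Time dilation: Δt = γτ₀ = 1.07 × 868 days = 929 days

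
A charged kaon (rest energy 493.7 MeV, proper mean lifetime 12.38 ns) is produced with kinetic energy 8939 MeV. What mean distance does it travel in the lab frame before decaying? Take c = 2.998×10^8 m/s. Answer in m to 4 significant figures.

γ = 1 + K/(m₀c²) = 1 + 8939/493.7 = 19.1061
β = √(1 − 1/γ²) = 0.998629
Dilated lifetime: γτ₀ = 19.1061 × 12.38 ns = 236.534 ns
d = βc·γτ₀ = 0.998629 × (2.998×10^8 m/s) × 2.36534×10^-7 s = 70.82 m

d ≈ 70.82 m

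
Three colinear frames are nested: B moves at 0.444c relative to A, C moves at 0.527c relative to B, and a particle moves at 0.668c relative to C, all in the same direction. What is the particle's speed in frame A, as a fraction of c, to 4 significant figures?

Compose boost 2: (0.527 + 0.444)/(1 + 0.527×0.444) = 0.9710/1.23399 = 0.786880
Compose boost 3: (0.668 + 0.786880)/(1 + 0.668×0.786880) = 1.45488/1.52564 = 0.9536

u ≈ 0.9536c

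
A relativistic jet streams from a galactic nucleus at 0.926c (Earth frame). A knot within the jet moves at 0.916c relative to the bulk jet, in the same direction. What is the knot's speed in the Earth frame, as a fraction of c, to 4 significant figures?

u ≈ 0.9966c

Relativistic velocity addition: u = (u' + v)/(1 + u'v/c²)
= (0.916 + 0.926)/(1 + 0.916×0.926) = 1.842/1.84822 = 0.9966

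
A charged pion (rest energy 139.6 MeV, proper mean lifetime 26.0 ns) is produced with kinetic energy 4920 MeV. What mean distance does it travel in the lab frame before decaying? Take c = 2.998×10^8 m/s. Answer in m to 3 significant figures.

γ = 1 + K/(m₀c²) = 1 + 4920/139.6 = 36.244
β = √(1 − 1/γ²) = 0.99962
Dilated lifetime: γτ₀ = 36.244 × 26.0 ns = 942.33 ns
d = βc·γτ₀ = 0.99962 × (2.998×10^8 m/s) × 9.4233×10^-7 s = 282 m

d ≈ 282 m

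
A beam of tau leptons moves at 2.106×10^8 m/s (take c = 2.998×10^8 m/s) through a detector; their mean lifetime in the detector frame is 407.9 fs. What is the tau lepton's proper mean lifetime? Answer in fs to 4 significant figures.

τ₀ ≈ 290.3 fs

β = v/c = 2.106×10^8 / 2.998×10^8 = 0.702468
γ = 1/√(1 − 0.702468²) = 1.40506
Proper time: τ₀ = Δt/γ = 407.9/1.40506 = 290.3 fs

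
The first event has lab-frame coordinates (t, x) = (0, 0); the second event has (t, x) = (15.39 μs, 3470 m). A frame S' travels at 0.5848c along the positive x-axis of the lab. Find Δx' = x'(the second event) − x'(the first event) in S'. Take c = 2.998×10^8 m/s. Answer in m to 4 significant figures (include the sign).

γ = 1/√(1 − 0.5848²) = 1.23278
Δx' = γ(Δx − vΔt) = 1.23278 × (3470 m − 0.5848×(2.998×10^8 m/s)×15.39×10^-6 s)
= 1.23278 × (771.778 m) = 951.4 m

Δx' ≈ 951.4 m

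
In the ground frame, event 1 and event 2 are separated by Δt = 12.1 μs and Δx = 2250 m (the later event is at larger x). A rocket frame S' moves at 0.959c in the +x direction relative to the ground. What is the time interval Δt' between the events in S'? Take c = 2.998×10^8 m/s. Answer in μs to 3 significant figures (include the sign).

γ = 1/√(1 − 0.959²) = 3.5285
Δt' = γ(Δt − vΔx/c²) = 3.5285 × (12.1 μs − 0.959×2250 m / (2.998×10^8 m/s))
= 3.5285 × (4.9027 μs) = 17.3 μs

Δt' ≈ 17.3 μs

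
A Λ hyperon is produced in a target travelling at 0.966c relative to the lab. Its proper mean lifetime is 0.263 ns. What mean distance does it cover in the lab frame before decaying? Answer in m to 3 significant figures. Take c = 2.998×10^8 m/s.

γ = 1/√(1 − 0.966²) = 3.8678
Dilated lifetime: Δt = γτ₀ = 3.8678 × 0.263 ns = 1.0172 ns
d = vΔt = 0.966c × 1.0172 ns = 2.8961×10^8 m/s × 1.0172×10^-9 s = 0.295 m

d ≈ 0.295 m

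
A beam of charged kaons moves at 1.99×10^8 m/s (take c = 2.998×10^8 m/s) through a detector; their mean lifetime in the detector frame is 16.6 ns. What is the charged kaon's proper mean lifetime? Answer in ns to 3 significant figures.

τ₀ ≈ 12.4 ns

β = v/c = 1.99×10^8 / 2.998×10^8 = 0.66378
γ = 1/√(1 − 0.66378²) = 1.3370
Proper time: τ₀ = Δt/γ = 16.6/1.3370 = 12.4 ns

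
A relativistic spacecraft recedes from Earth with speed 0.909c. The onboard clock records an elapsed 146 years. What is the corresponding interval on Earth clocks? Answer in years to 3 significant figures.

γ = 1/√(1 − 0.909²) = 2.3993
Time dilation: Δt = γτ₀ = 2.3993 × 146 years = 350 years

Δt ≈ 350 years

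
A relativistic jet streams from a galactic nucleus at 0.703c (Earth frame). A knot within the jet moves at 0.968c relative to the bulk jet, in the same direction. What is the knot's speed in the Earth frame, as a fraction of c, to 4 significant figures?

u ≈ 0.9943c

Relativistic velocity addition: u = (u' + v)/(1 + u'v/c²)
= (0.968 + 0.703)/(1 + 0.968×0.703) = 1.671/1.68050 = 0.9943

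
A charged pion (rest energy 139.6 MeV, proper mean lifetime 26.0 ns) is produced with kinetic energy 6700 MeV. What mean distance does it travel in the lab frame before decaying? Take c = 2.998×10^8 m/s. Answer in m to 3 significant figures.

d ≈ 382 m

γ = 1 + K/(m₀c²) = 1 + 6700/139.6 = 48.994
β = √(1 − 1/γ²) = 0.99979
Dilated lifetime: γτ₀ = 48.994 × 26.0 ns = 1273.9 ns
d = βc·γτ₀ = 0.99979 × (2.998×10^8 m/s) × 1.2739×10^-6 s = 382 m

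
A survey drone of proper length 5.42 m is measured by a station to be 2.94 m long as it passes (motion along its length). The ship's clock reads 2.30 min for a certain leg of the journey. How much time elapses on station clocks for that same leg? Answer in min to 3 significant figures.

Δt ≈ 4.24 min

Length contraction ⇒ γ = L₀/L = 5.42/2.94 = 1.8435
Time dilation: Δt = γτ₀ = 1.8435 × 2.30 min = 4.24 min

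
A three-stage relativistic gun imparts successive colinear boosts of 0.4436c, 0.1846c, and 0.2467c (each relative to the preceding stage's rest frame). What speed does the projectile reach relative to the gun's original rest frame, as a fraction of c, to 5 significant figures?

Compose boost 2: (0.1846 + 0.4436)/(1 + 0.1846×0.4436) = 0.62820/1.081889 = 0.5806513
Compose boost 3: (0.2467 + 0.5806513)/(1 + 0.2467×0.5806513) = 0.8273513/1.143247 = 0.72369

u ≈ 0.72369c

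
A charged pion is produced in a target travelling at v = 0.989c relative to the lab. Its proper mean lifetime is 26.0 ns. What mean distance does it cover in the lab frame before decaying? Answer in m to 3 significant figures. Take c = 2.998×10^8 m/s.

d ≈ 52.1 m

γ = 1/√(1 − 0.989²) = 6.7606
Dilated lifetime: Δt = γτ₀ = 6.7606 × 26.0 ns = 175.78 ns
d = vΔt = 0.989c × 175.78 ns = 2.9650×10^8 m/s × 1.7578×10^-7 s = 52.1 m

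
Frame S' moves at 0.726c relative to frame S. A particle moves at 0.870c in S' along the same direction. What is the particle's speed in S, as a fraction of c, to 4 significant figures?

Relativistic velocity addition: u = (u' + v)/(1 + u'v/c²)
= (0.870 + 0.726)/(1 + 0.870×0.726) = 1.596/1.63162 = 0.9782

u ≈ 0.9782c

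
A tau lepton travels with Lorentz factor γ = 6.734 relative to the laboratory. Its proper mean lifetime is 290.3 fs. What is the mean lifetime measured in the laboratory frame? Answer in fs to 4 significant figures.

Δt ≈ 1955 fs

γ = 6.734 (given)
Time dilation: Δt = γτ₀ = 6.734 × 290.3 fs = 1955 fs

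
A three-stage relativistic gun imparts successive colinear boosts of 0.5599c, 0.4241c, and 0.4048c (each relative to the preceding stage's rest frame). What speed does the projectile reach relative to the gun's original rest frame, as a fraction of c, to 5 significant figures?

Compose boost 2: (0.4241 + 0.5599)/(1 + 0.4241×0.5599) = 0.98400/1.237454 = 0.7951813
Compose boost 3: (0.4048 + 0.7951813)/(1 + 0.4048×0.7951813) = 1.199981/1.321889 = 0.90778

u ≈ 0.90778c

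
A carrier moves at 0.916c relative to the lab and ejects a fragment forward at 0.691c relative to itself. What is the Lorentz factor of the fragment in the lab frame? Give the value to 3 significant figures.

γ ≈ 5.63

u_lab = (0.691 + 0.916)/(1 + 0.691×0.916) = 1.607/1.63296 = 0.984105
γ = 1/√(1 − 0.984105²) = 5.63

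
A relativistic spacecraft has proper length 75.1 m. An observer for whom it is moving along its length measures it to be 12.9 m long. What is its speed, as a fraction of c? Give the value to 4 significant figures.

γ = L₀/L = 75.1/12.9 = 5.82171
β = √(1 − 1/γ²) = 0.9851

β ≈ 0.9851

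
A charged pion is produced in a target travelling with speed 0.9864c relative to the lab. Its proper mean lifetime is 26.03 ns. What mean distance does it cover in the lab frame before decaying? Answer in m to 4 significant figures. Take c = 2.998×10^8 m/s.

d ≈ 46.83 m

γ = 1/√(1 − 0.9864²) = 6.08411
Dilated lifetime: Δt = γτ₀ = 6.08411 × 26.03 ns = 158.369 ns
d = vΔt = 0.9864c × 158.369 ns = 2.95723×10^8 m/s × 1.58369×10^-7 s = 46.83 m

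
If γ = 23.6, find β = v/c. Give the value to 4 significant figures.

β ≈ 0.9991

β = √(1 − 1/γ²) = √(1 − 1/23.6²) = √(0.998205) = 0.9991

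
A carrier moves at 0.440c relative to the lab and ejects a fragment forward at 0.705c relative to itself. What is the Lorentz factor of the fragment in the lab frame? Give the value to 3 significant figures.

γ ≈ 2.06

u_lab = (0.705 + 0.440)/(1 + 0.705×0.440) = 1.145/1.31020 = 0.873912
γ = 1/√(1 − 0.873912²) = 2.06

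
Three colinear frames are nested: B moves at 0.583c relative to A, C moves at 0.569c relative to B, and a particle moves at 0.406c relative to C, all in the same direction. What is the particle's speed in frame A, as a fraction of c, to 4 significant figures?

u ≈ 0.9407c

Compose boost 2: (0.569 + 0.583)/(1 + 0.569×0.583) = 1.152/1.33173 = 0.865042
Compose boost 3: (0.406 + 0.865042)/(1 + 0.406×0.865042) = 1.27104/1.35121 = 0.9407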